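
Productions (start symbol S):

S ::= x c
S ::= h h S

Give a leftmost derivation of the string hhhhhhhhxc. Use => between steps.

S=>hhS=>hhhhS=>hhhhhhS=>hhhhhhhhS=>hhhhhhhhxc

S => hhS   [S ::= h h S]
hhS => hhhhS   [S ::= h h S]
hhhhS => hhhhhhS   [S ::= h h S]
hhhhhhS => hhhhhhhhS   [S ::= h h S]
hhhhhhhhS => hhhhhhhhxc   [S ::= x c]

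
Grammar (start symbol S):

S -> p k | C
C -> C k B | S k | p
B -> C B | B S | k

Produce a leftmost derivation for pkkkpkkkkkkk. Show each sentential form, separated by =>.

S => C   [S -> C]
C => CkB   [C -> C k B]
CkB => CkBkB   [C -> C k B]
CkBkB => SkkBkB   [C -> S k]
SkkBkB => pkkkBkB   [S -> p k]
pkkkBkB => pkkkCBkB   [B -> C B]
pkkkCBkB => pkkkCkBBkB   [C -> C k B]
pkkkCkBBkB => pkkkSkkBBkB   [C -> S k]
pkkkSkkBBkB => pkkkpkkkBBkB   [S -> p k]
pkkkpkkkBBkB => pkkkpkkkkBkB   [B -> k]
pkkkpkkkkBkB => pkkkpkkkkkkB   [B -> k]
pkkkpkkkkkkB => pkkkpkkkkkkk   [B -> k]

S => C => CkB => CkBkB => SkkBkB => pkkkBkB => pkkkCBkB => pkkkCkBBkB => pkkkSkkBBkB => pkkkpkkkBBkB => pkkkpkkkkBkB => pkkkpkkkkkkB => pkkkpkkkkkkk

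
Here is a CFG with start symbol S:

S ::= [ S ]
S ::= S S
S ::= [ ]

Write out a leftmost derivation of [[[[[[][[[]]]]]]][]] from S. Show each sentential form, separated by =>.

S=>[S]=>[SS]=>[[S]S]=>[[[S]]S]=>[[[[S]]]S]=>[[[[[S]]]]S]=>[[[[[SS]]]]S]=>[[[[[[]S]]]]S]=>[[[[[[][S]]]]]S]=>[[[[[[][[S]]]]]]S]=>[[[[[[][[[]]]]]]]S]=>[[[[[[][[[]]]]]]][]]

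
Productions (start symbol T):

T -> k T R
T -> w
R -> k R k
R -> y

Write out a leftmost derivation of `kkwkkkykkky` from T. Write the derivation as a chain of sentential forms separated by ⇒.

T ⇒ kTR   [T -> k T R]
kTR ⇒ kkTRR   [T -> k T R]
kkTRR ⇒ kkwRR   [T -> w]
kkwRR ⇒ kkwkRkR   [R -> k R k]
kkwkRkR ⇒ kkwkkRkkR   [R -> k R k]
kkwkkRkkR ⇒ kkwkkkRkkkR   [R -> k R k]
kkwkkkRkkkR ⇒ kkwkkkykkkR   [R -> y]
kkwkkkykkkR ⇒ kkwkkkykkky   [R -> y]

T⇒kTR⇒kkTRR⇒kkwRR⇒kkwkRkR⇒kkwkkRkkR⇒kkwkkkRkkkR⇒kkwkkkykkkR⇒kkwkkkykkky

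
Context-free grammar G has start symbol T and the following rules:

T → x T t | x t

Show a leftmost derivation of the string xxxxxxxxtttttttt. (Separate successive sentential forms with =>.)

T=>xTt=>xxTtt=>xxxTttt=>xxxxTtttt=>xxxxxTttttt=>xxxxxxTtttttt=>xxxxxxxTttttttt=>xxxxxxxxtttttttt

T => xTt   [T → x T t]
xTt => xxTtt   [T → x T t]
xxTtt => xxxTttt   [T → x T t]
xxxTttt => xxxxTtttt   [T → x T t]
xxxxTtttt => xxxxxTttttt   [T → x T t]
xxxxxTttttt => xxxxxxTtttttt   [T → x T t]
xxxxxxTtttttt => xxxxxxxTttttttt   [T → x T t]
xxxxxxxTttttttt => xxxxxxxxtttttttt   [T → x t]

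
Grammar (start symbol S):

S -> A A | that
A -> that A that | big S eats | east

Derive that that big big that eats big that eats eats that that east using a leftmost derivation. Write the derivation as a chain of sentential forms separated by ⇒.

S ⇒ A A   [S -> A A]
A A ⇒ that A that A   [A -> that A that]
that A that A ⇒ that that A that that A   [A -> that A that]
that that A that that A ⇒ that that big S eats that that A   [A -> big S eats]
that that big S eats that that A ⇒ that that big A A eats that that A   [S -> A A]
that that big A A eats that that A ⇒ that that big big S eats A eats that that A   [A -> big S eats]
that that big big S eats A eats that that A ⇒ that that big big that eats A eats that that A   [S -> that]
that that big big that eats A eats that that A ⇒ that that big big that eats big S eats eats that that A   [A -> big S eats]
that that big big that eats big S eats eats that that A ⇒ that that big big that eats big that eats eats that that A   [S -> that]
that that big big that eats big that eats eats that that A ⇒ that that big big that eats big that eats eats that that east   [A -> east]

S ⇒ A A ⇒ that A that A ⇒ that that A that that A ⇒ that that big S eats that that A ⇒ that that big A A eats that that A ⇒ that that big big S eats A eats that that A ⇒ that that big big that eats A eats that that A ⇒ that that big big that eats big S eats eats that that A ⇒ that that big big that eats big that eats eats that that A ⇒ that that big big that eats big that eats eats that that east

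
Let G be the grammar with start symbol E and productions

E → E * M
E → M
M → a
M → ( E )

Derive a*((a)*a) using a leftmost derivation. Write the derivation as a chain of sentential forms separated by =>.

E => E*M   [E → E * M]
E*M => M*M   [E → M]
M*M => a*M   [M → a]
a*M => a*(E)   [M → ( E )]
a*(E) => a*(E*M)   [E → E * M]
a*(E*M) => a*(M*M)   [E → M]
a*(M*M) => a*((E)*M)   [M → ( E )]
a*((E)*M) => a*((M)*M)   [E → M]
a*((M)*M) => a*((a)*M)   [M → a]
a*((a)*M) => a*((a)*a)   [M → a]

E => E*M => M*M => a*M => a*(E) => a*(E*M) => a*(M*M) => a*((E)*M) => a*((M)*M) => a*((a)*M) => a*((a)*a)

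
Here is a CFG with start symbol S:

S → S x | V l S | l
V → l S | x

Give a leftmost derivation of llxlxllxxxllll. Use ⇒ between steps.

S ⇒ VlS   [S → V l S]
VlS ⇒ lSlS   [V → l S]
lSlS ⇒ lVlSlS   [S → V l S]
lVlSlS ⇒ llSlSlS   [V → l S]
llSlSlS ⇒ llVlSlSlS   [S → V l S]
llVlSlSlS ⇒ llxlSlSlS   [V → x]
llxlSlSlS ⇒ llxlSxlSlS   [S → S x]
llxlSxlSlS ⇒ llxlSxxlSlS   [S → S x]
llxlSxxlSlS ⇒ llxlVlSxxlSlS   [S → V l S]
llxlVlSxxlSlS ⇒ llxlxlSxxlSlS   [V → x]
llxlxlSxxlSlS ⇒ llxlxlSxxxlSlS   [S → S x]
llxlxlSxxxlSlS ⇒ llxlxllxxxlSlS   [S → l]
llxlxllxxxlSlS ⇒ llxlxllxxxlllS   [S → l]
llxlxllxxxlllS ⇒ llxlxllxxxllll   [S → l]

S ⇒ VlS ⇒ lSlS ⇒ lVlSlS ⇒ llSlSlS ⇒ llVlSlSlS ⇒ llxlSlSlS ⇒ llxlSxlSlS ⇒ llxlSxxlSlS ⇒ llxlVlSxxlSlS ⇒ llxlxlSxxlSlS ⇒ llxlxlSxxxlSlS ⇒ llxlxllxxxlSlS ⇒ llxlxllxxxlllS ⇒ llxlxllxxxllll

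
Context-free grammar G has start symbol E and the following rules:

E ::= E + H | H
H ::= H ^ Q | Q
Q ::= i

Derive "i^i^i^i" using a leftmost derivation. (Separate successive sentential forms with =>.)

E => H   [E ::= H]
H => H^Q   [H ::= H ^ Q]
H^Q => H^Q^Q   [H ::= H ^ Q]
H^Q^Q => H^Q^Q^Q   [H ::= H ^ Q]
H^Q^Q^Q => Q^Q^Q^Q   [H ::= Q]
Q^Q^Q^Q => i^Q^Q^Q   [Q ::= i]
i^Q^Q^Q => i^i^Q^Q   [Q ::= i]
i^i^Q^Q => i^i^i^Q   [Q ::= i]
i^i^i^Q => i^i^i^i   [Q ::= i]

E=>H=>H^Q=>H^Q^Q=>H^Q^Q^Q=>Q^Q^Q^Q=>i^Q^Q^Q=>i^i^Q^Q=>i^i^i^Q=>i^i^i^i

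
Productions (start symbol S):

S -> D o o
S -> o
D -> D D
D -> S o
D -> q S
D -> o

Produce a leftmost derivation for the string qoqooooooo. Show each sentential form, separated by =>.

S => Doo   [S -> D o o]
Doo => DDoo   [D -> D D]
DDoo => qSDoo   [D -> q S]
qSDoo => qoDoo   [S -> o]
qoDoo => qoDDoo   [D -> D D]
qoDDoo => qoSoDoo   [D -> S o]
qoSoDoo => qoDoooDoo   [S -> D o o]
qoDoooDoo => qoqSoooDoo   [D -> q S]
qoqSoooDoo => qoqooooDoo   [S -> o]
qoqooooDoo => qoqooooooo   [D -> o]

S => Doo => DDoo => qSDoo => qoDoo => qoDDoo => qoSoDoo => qoDoooDoo => qoqSoooDoo => qoqooooDoo => qoqooooooo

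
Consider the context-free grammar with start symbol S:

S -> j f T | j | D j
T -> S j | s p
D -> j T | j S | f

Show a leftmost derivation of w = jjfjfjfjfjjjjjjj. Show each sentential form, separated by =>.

S => Dj => jTj => jSjj => jjfTjj => jjfSjjj => jjfjfTjjj => jjfjfSjjjj => jjfjfjfTjjjj => jjfjfjfSjjjjj => jjfjfjfjfTjjjjj => jjfjfjfjfSjjjjjj => jjfjfjfjfjjjjjjj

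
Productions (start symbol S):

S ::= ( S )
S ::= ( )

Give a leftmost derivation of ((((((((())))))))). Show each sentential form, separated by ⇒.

S ⇒ (S) ⇒ ((S)) ⇒ (((S))) ⇒ ((((S)))) ⇒ (((((S))))) ⇒ ((((((S)))))) ⇒ (((((((S))))))) ⇒ ((((((((S)))))))) ⇒ ((((((((()))))))))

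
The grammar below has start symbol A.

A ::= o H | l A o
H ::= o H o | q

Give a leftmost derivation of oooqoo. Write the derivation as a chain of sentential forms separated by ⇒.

A ⇒ oH   [A ::= o H]
oH ⇒ ooHo   [H ::= o H o]
ooHo ⇒ oooHoo   [H ::= o H o]
oooHoo ⇒ oooqoo   [H ::= q]

A ⇒ oH ⇒ ooHo ⇒ oooHoo ⇒ oooqoo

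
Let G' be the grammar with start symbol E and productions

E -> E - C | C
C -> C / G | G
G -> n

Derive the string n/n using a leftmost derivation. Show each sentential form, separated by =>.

E => C => C/G => G/G => n/G => n/n

E => C   [E -> C]
C => C/G   [C -> C / G]
C/G => G/G   [C -> G]
G/G => n/G   [G -> n]
n/G => n/n   [G -> n]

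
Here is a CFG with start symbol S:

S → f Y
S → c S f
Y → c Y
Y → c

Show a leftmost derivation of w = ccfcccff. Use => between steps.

S => cSf => ccSff => ccfYff => ccfcYff => ccfccYff => ccfcccff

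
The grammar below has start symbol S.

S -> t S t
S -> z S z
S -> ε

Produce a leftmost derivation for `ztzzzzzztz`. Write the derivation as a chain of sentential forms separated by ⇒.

S ⇒ zSz   [S -> z S z]
zSz ⇒ ztStz   [S -> t S t]
ztStz ⇒ ztzSztz   [S -> z S z]
ztzSztz ⇒ ztzzSzztz   [S -> z S z]
ztzzSzztz ⇒ ztzzzSzzztz   [S -> z S z]
ztzzzSzzztz ⇒ ztzzzzzztz   [S -> ε]

S⇒zSz⇒ztStz⇒ztzSztz⇒ztzzSzztz⇒ztzzzSzzztz⇒ztzzzzzztz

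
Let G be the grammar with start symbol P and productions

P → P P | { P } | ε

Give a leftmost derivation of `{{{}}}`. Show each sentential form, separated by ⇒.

P ⇒ PP ⇒ PPP ⇒ {P}PP ⇒ {PP}PP ⇒ {PPP}PP ⇒ {{P}PP}PP ⇒ {{{P}}PP}PP ⇒ {{{}}PP}PP ⇒ {{{}}P}PP ⇒ {{{}}}PP ⇒ {{{}}}P ⇒ {{{}}}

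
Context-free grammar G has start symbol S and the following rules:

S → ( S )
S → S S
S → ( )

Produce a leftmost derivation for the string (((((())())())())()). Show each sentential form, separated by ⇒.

S ⇒ (S)   [S → ( S )]
(S) ⇒ (SS)   [S → S S]
(SS) ⇒ ((S)S)   [S → ( S )]
((S)S) ⇒ ((SS)S)   [S → S S]
((SS)S) ⇒ (((S)S)S)   [S → ( S )]
(((S)S)S) ⇒ (((SS)S)S)   [S → S S]
(((SS)S)S) ⇒ ((((S)S)S)S)   [S → ( S )]
((((S)S)S)S) ⇒ ((((SS)S)S)S)   [S → S S]
((((SS)S)S)S) ⇒ (((((S)S)S)S)S)   [S → ( S )]
(((((S)S)S)S)S) ⇒ (((((())S)S)S)S)   [S → ( )]
(((((())S)S)S)S) ⇒ (((((())())S)S)S)   [S → ( )]
(((((())())S)S)S) ⇒ (((((())())())S)S)   [S → ( )]
(((((())())())S)S) ⇒ (((((())())())())S)   [S → ( )]
(((((())())())())S) ⇒ (((((())())())())())   [S → ( )]

S ⇒ (S) ⇒ (SS) ⇒ ((S)S) ⇒ ((SS)S) ⇒ (((S)S)S) ⇒ (((SS)S)S) ⇒ ((((S)S)S)S) ⇒ ((((SS)S)S)S) ⇒ (((((S)S)S)S)S) ⇒ (((((())S)S)S)S) ⇒ (((((())())S)S)S) ⇒ (((((())())())S)S) ⇒ (((((())())())())S) ⇒ (((((())())())())())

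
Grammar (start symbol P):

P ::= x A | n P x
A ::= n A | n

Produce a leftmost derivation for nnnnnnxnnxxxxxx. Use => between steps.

P => nPx   [P ::= n P x]
nPx => nnPxx   [P ::= n P x]
nnPxx => nnnPxxx   [P ::= n P x]
nnnPxxx => nnnnPxxxx   [P ::= n P x]
nnnnPxxxx => nnnnnPxxxxx   [P ::= n P x]
nnnnnPxxxxx => nnnnnnPxxxxxx   [P ::= n P x]
nnnnnnPxxxxxx => nnnnnnxAxxxxxx   [P ::= x A]
nnnnnnxAxxxxxx => nnnnnnxnAxxxxxx   [A ::= n A]
nnnnnnxnAxxxxxx => nnnnnnxnnxxxxxx   [A ::= n]

P=>nPx=>nnPxx=>nnnPxxx=>nnnnPxxxx=>nnnnnPxxxxx=>nnnnnnPxxxxxx=>nnnnnnxAxxxxxx=>nnnnnnxnAxxxxxx=>nnnnnnxnnxxxxxx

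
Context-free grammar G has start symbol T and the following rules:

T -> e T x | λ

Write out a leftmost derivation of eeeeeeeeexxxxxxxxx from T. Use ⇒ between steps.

T⇒eTx⇒eeTxx⇒eeeTxxx⇒eeeeTxxxx⇒eeeeeTxxxxx⇒eeeeeeTxxxxxx⇒eeeeeeeTxxxxxxx⇒eeeeeeeeTxxxxxxxx⇒eeeeeeeeeTxxxxxxxxx⇒eeeeeeeeexxxxxxxxx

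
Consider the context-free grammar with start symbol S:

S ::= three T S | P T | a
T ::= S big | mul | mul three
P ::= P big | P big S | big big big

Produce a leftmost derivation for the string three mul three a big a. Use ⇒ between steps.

S ⇒ three T S ⇒ three mul S ⇒ three mul three T S ⇒ three mul three S big S ⇒ three mul three a big S ⇒ three mul three a big a

S ⇒ three T S   [S ::= three T S]
three T S ⇒ three mul S   [T ::= mul]
three mul S ⇒ three mul three T S   [S ::= three T S]
three mul three T S ⇒ three mul three S big S   [T ::= S big]
three mul three S big S ⇒ three mul three a big S   [S ::= a]
three mul three a big S ⇒ three mul three a big a   [S ::= a]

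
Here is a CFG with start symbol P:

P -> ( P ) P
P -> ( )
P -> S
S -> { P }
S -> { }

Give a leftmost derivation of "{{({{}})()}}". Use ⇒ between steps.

P ⇒ S   [P -> S]
S ⇒ {P}   [S -> { P }]
{P} ⇒ {S}   [P -> S]
{S} ⇒ {{P}}   [S -> { P }]
{{P}} ⇒ {{(P)P}}   [P -> ( P ) P]
{{(P)P}} ⇒ {{(S)P}}   [P -> S]
{{(S)P}} ⇒ {{({P})P}}   [S -> { P }]
{{({P})P}} ⇒ {{({S})P}}   [P -> S]
{{({S})P}} ⇒ {{({{}})P}}   [S -> { }]
{{({{}})P}} ⇒ {{({{}})()}}   [P -> ( )]

P⇒S⇒{P}⇒{S}⇒{{P}}⇒{{(P)P}}⇒{{(S)P}}⇒{{({P})P}}⇒{{({S})P}}⇒{{({{}})P}}⇒{{({{}})()}}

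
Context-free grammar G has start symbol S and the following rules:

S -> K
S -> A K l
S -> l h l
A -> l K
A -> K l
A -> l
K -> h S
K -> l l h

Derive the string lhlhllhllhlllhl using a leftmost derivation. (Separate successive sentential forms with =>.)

S=>AKl=>lKKl=>lhSKl=>lhAKlKl=>lhlKKlKl=>lhlhSKlKl=>lhlhKKlKl=>lhlhllhKlKl=>lhlhllhllhlKl=>lhlhllhllhlllhl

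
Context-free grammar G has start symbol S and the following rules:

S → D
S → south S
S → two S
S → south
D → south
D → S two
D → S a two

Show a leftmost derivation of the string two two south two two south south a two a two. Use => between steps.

S => two S => two two S => two two south S => two two south D => two two south S a two => two two south D a two => two two south S a two a two => two two south two S a two a two => two two south two two S a two a two => two two south two two south S a two a two => two two south two two south south a two a two

S => two S   [S → two S]
two S => two two S   [S → two S]
two two S => two two south S   [S → south S]
two two south S => two two south D   [S → D]
two two south D => two two south S a two   [D → S a two]
two two south S a two => two two south D a two   [S → D]
two two south D a two => two two south S a two a two   [D → S a two]
two two south S a two a two => two two south two S a two a two   [S → two S]
two two south two S a two a two => two two south two two S a two a two   [S → two S]
two two south two two S a two a two => two two south two two south S a two a two   [S → south S]
two two south two two south S a two a two => two two south two two south south a two a two   [S → south]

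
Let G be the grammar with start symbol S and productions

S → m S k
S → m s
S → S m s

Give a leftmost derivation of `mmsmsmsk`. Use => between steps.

S=>mSk=>mSmsk=>mSmsmsk=>mmsmsmsk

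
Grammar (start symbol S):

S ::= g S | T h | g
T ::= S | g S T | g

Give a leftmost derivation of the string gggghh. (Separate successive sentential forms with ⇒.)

S ⇒ Th ⇒ gSTh ⇒ ggSTh ⇒ gggTh ⇒ gggSh ⇒ gggThh ⇒ gggShh ⇒ gggghh

S ⇒ Th   [S ::= T h]
Th ⇒ gSTh   [T ::= g S T]
gSTh ⇒ ggSTh   [S ::= g S]
ggSTh ⇒ gggTh   [S ::= g]
gggTh ⇒ gggSh   [T ::= S]
gggSh ⇒ gggThh   [S ::= T h]
gggThh ⇒ gggShh   [T ::= S]
gggShh ⇒ gggghh   [S ::= g]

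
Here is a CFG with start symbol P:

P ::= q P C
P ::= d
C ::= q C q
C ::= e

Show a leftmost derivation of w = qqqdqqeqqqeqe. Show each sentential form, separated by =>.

P => qPC => qqPCC => qqqPCCC => qqqdCCC => qqqdqCqCC => qqqdqqCqqCC => qqqdqqeqqCC => qqqdqqeqqqCqC => qqqdqqeqqqeqC => qqqdqqeqqqeqe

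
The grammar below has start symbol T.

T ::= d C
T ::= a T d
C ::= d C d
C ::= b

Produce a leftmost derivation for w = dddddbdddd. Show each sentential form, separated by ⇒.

T ⇒ dC   [T ::= d C]
dC ⇒ ddCd   [C ::= d C d]
ddCd ⇒ dddCdd   [C ::= d C d]
dddCdd ⇒ ddddCddd   [C ::= d C d]
ddddCddd ⇒ dddddCdddd   [C ::= d C d]
dddddCdddd ⇒ dddddbdddd   [C ::= b]

T ⇒ dC ⇒ ddCd ⇒ dddCdd ⇒ ddddCddd ⇒ dddddCdddd ⇒ dddddbdddd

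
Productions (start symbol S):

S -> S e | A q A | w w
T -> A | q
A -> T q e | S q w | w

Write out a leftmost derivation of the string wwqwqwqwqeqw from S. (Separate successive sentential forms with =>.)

S => AqA => TqeqA => AqeqA => SqwqeqA => AqAqwqeqA => SqwqAqwqeqA => wwqwqAqwqeqA => wwqwqwqwqeqA => wwqwqwqwqeqw

S => AqA   [S -> A q A]
AqA => TqeqA   [A -> T q e]
TqeqA => AqeqA   [T -> A]
AqeqA => SqwqeqA   [A -> S q w]
SqwqeqA => AqAqwqeqA   [S -> A q A]
AqAqwqeqA => SqwqAqwqeqA   [A -> S q w]
SqwqAqwqeqA => wwqwqAqwqeqA   [S -> w w]
wwqwqAqwqeqA => wwqwqwqwqeqA   [A -> w]
wwqwqwqwqeqA => wwqwqwqwqeqw   [A -> w]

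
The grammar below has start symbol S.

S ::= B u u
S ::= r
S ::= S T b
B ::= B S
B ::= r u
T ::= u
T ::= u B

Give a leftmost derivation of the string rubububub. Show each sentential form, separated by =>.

S => STb   [S ::= S T b]
STb => STbTb   [S ::= S T b]
STbTb => STbTbTb   [S ::= S T b]
STbTbTb => STbTbTbTb   [S ::= S T b]
STbTbTbTb => rTbTbTbTb   [S ::= r]
rTbTbTbTb => rubTbTbTb   [T ::= u]
rubTbTbTb => rububTbTb   [T ::= u]
rububTbTb => rubububTb   [T ::= u]
rubububTb => rubububub   [T ::= u]

S=>STb=>STbTb=>STbTbTb=>STbTbTbTb=>rTbTbTbTb=>rubTbTbTb=>rububTbTb=>rubububTb=>rubububub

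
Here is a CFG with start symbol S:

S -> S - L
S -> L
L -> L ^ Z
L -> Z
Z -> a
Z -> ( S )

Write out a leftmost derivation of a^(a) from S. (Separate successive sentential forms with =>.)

S => L => L^Z => Z^Z => a^Z => a^(S) => a^(L) => a^(Z) => a^(a)

S => L   [S -> L]
L => L^Z   [L -> L ^ Z]
L^Z => Z^Z   [L -> Z]
Z^Z => a^Z   [Z -> a]
a^Z => a^(S)   [Z -> ( S )]
a^(S) => a^(L)   [S -> L]
a^(L) => a^(Z)   [L -> Z]
a^(Z) => a^(a)   [Z -> a]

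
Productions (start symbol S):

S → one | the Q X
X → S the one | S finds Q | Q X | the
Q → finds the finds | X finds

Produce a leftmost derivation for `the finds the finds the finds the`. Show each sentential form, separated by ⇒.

S ⇒ the Q X ⇒ the X finds X ⇒ the Q X finds X ⇒ the finds the finds X finds X ⇒ the finds the finds the finds X ⇒ the finds the finds the finds the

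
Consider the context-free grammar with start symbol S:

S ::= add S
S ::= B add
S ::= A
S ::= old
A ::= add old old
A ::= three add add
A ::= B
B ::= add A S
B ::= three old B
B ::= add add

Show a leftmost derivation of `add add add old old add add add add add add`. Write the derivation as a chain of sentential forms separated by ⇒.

S ⇒ A ⇒ B ⇒ add A S ⇒ add B S ⇒ add add A S S ⇒ add add add old old S S ⇒ add add add old old B add S ⇒ add add add old old add add add S ⇒ add add add old old add add add B add ⇒ add add add old old add add add add add add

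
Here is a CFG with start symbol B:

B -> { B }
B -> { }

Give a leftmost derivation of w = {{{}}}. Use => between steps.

B => {B} => {{B}} => {{{}}}

B => {B}   [B -> { B }]
{B} => {{B}}   [B -> { B }]
{{B}} => {{{}}}   [B -> { }]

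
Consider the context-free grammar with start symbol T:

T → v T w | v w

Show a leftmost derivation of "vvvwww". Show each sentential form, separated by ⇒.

T ⇒ vTw ⇒ vvTww ⇒ vvvwww

T ⇒ vTw   [T → v T w]
vTw ⇒ vvTww   [T → v T w]
vvTww ⇒ vvvwww   [T → v w]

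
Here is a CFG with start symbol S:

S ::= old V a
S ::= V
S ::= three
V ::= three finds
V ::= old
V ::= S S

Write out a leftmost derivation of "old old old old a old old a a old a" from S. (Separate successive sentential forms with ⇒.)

S ⇒ old V a ⇒ old S S a ⇒ old old V a S a ⇒ old old S S a S a ⇒ old old old V a S a S a ⇒ old old old old a S a S a ⇒ old old old old a old V a a S a ⇒ old old old old a old old a a S a ⇒ old old old old a old old a a V a ⇒ old old old old a old old a a old a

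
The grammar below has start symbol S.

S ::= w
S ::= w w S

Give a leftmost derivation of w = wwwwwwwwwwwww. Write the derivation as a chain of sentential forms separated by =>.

S=>wwS=>wwwwS=>wwwwwwS=>wwwwwwwwS=>wwwwwwwwwwS=>wwwwwwwwwwwwS=>wwwwwwwwwwwww

S => wwS   [S ::= w w S]
wwS => wwwwS   [S ::= w w S]
wwwwS => wwwwwwS   [S ::= w w S]
wwwwwwS => wwwwwwwwS   [S ::= w w S]
wwwwwwwwS => wwwwwwwwwwS   [S ::= w w S]
wwwwwwwwwwS => wwwwwwwwwwwwS   [S ::= w w S]
wwwwwwwwwwwwS => wwwwwwwwwwwww   [S ::= w]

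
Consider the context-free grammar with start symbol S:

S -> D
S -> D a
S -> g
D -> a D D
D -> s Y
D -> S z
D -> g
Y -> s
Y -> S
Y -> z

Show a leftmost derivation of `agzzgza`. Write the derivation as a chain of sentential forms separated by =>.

S => Da   [S -> D a]
Da => aDDa   [D -> a D D]
aDDa => aSzDa   [D -> S z]
aSzDa => aDzDa   [S -> D]
aDzDa => aSzzDa   [D -> S z]
aSzzDa => aDzzDa   [S -> D]
aDzzDa => agzzDa   [D -> g]
agzzDa => agzzSza   [D -> S z]
agzzSza => agzzgza   [S -> g]

S => Da => aDDa => aSzDa => aDzDa => aSzzDa => aDzzDa => agzzDa => agzzSza => agzzgza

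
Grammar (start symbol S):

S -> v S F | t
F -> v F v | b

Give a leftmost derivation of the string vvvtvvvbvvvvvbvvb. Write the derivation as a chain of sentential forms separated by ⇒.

S ⇒ vSF ⇒ vvSFF ⇒ vvvSFFF ⇒ vvvtFFF ⇒ vvvtvFvFF ⇒ vvvtvvFvvFF ⇒ vvvtvvvFvvvFF ⇒ vvvtvvvbvvvFF ⇒ vvvtvvvbvvvvFvF ⇒ vvvtvvvbvvvvvFvvF ⇒ vvvtvvvbvvvvvbvvF ⇒ vvvtvvvbvvvvvbvvb

S ⇒ vSF   [S -> v S F]
vSF ⇒ vvSFF   [S -> v S F]
vvSFF ⇒ vvvSFFF   [S -> v S F]
vvvSFFF ⇒ vvvtFFF   [S -> t]
vvvtFFF ⇒ vvvtvFvFF   [F -> v F v]
vvvtvFvFF ⇒ vvvtvvFvvFF   [F -> v F v]
vvvtvvFvvFF ⇒ vvvtvvvFvvvFF   [F -> v F v]
vvvtvvvFvvvFF ⇒ vvvtvvvbvvvFF   [F -> b]
vvvtvvvbvvvFF ⇒ vvvtvvvbvvvvFvF   [F -> v F v]
vvvtvvvbvvvvFvF ⇒ vvvtvvvbvvvvvFvvF   [F -> v F v]
vvvtvvvbvvvvvFvvF ⇒ vvvtvvvbvvvvvbvvF   [F -> b]
vvvtvvvbvvvvvbvvF ⇒ vvvtvvvbvvvvvbvvb   [F -> b]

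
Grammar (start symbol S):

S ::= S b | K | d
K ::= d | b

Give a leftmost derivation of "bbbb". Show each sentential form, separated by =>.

S=>Sb=>Sbb=>Sbbb=>Kbbb=>bbbb

S => Sb   [S ::= S b]
Sb => Sbb   [S ::= S b]
Sbb => Sbbb   [S ::= S b]
Sbbb => Kbbb   [S ::= K]
Kbbb => bbbb   [K ::= b]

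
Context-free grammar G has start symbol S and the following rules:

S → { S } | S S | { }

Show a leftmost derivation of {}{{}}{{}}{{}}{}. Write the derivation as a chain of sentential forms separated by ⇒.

S ⇒ SS ⇒ SSS ⇒ SSSS ⇒ SSSSS ⇒ {}SSSS ⇒ {}{S}SSS ⇒ {}{{}}SSS ⇒ {}{{}}{S}SS ⇒ {}{{}}{{}}SS ⇒ {}{{}}{{}}{S}S ⇒ {}{{}}{{}}{{}}S ⇒ {}{{}}{{}}{{}}{}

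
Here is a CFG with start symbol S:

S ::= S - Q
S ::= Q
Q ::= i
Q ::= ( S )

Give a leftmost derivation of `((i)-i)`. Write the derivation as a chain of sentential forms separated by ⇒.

S ⇒ Q   [S ::= Q]
Q ⇒ (S)   [Q ::= ( S )]
(S) ⇒ (S-Q)   [S ::= S - Q]
(S-Q) ⇒ (Q-Q)   [S ::= Q]
(Q-Q) ⇒ ((S)-Q)   [Q ::= ( S )]
((S)-Q) ⇒ ((Q)-Q)   [S ::= Q]
((Q)-Q) ⇒ ((i)-Q)   [Q ::= i]
((i)-Q) ⇒ ((i)-i)   [Q ::= i]

S⇒Q⇒(S)⇒(S-Q)⇒(Q-Q)⇒((S)-Q)⇒((Q)-Q)⇒((i)-Q)⇒((i)-i)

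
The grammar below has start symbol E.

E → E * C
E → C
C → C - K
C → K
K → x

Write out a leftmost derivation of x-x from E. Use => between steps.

E => C   [E → C]
C => C-K   [C → C - K]
C-K => K-K   [C → K]
K-K => x-K   [K → x]
x-K => x-x   [K → x]

E => C => C-K => K-K => x-K => x-x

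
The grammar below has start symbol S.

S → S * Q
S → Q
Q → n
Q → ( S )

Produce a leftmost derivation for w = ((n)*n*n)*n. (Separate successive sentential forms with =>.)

S => S*Q   [S → S * Q]
S*Q => Q*Q   [S → Q]
Q*Q => (S)*Q   [Q → ( S )]
(S)*Q => (S*Q)*Q   [S → S * Q]
(S*Q)*Q => (S*Q*Q)*Q   [S → S * Q]
(S*Q*Q)*Q => (Q*Q*Q)*Q   [S → Q]
(Q*Q*Q)*Q => ((S)*Q*Q)*Q   [Q → ( S )]
((S)*Q*Q)*Q => ((Q)*Q*Q)*Q   [S → Q]
((Q)*Q*Q)*Q => ((n)*Q*Q)*Q   [Q → n]
((n)*Q*Q)*Q => ((n)*n*Q)*Q   [Q → n]
((n)*n*Q)*Q => ((n)*n*n)*Q   [Q → n]
((n)*n*n)*Q => ((n)*n*n)*n   [Q → n]

S => S*Q => Q*Q => (S)*Q => (S*Q)*Q => (S*Q*Q)*Q => (Q*Q*Q)*Q => ((S)*Q*Q)*Q => ((Q)*Q*Q)*Q => ((n)*Q*Q)*Q => ((n)*n*Q)*Q => ((n)*n*n)*Q => ((n)*n*n)*n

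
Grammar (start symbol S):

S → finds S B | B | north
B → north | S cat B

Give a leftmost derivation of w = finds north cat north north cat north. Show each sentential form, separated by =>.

S => B => S cat B => finds S B cat B => finds B B cat B => finds S cat B B cat B => finds B cat B B cat B => finds north cat B B cat B => finds north cat north B cat B => finds north cat north north cat B => finds north cat north north cat north

S => B   [S → B]
B => S cat B   [B → S cat B]
S cat B => finds S B cat B   [S → finds S B]
finds S B cat B => finds B B cat B   [S → B]
finds B B cat B => finds S cat B B cat B   [B → S cat B]
finds S cat B B cat B => finds B cat B B cat B   [S → B]
finds B cat B B cat B => finds north cat B B cat B   [B → north]
finds north cat B B cat B => finds north cat north B cat B   [B → north]
finds north cat north B cat B => finds north cat north north cat B   [B → north]
finds north cat north north cat B => finds north cat north north cat north   [B → north]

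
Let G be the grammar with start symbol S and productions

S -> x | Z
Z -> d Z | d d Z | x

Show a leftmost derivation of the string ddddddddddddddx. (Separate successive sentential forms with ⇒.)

S ⇒ Z   [S -> Z]
Z ⇒ ddZ   [Z -> d d Z]
ddZ ⇒ ddddZ   [Z -> d d Z]
ddddZ ⇒ dddddZ   [Z -> d Z]
dddddZ ⇒ ddddddZ   [Z -> d Z]
ddddddZ ⇒ dddddddZ   [Z -> d Z]
dddddddZ ⇒ dddddddddZ   [Z -> d d Z]
dddddddddZ ⇒ dddddddddddZ   [Z -> d d Z]
dddddddddddZ ⇒ ddddddddddddZ   [Z -> d Z]
ddddddddddddZ ⇒ ddddddddddddddZ   [Z -> d d Z]
ddddddddddddddZ ⇒ ddddddddddddddx   [Z -> x]

S ⇒ Z ⇒ ddZ ⇒ ddddZ ⇒ dddddZ ⇒ ddddddZ ⇒ dddddddZ ⇒ dddddddddZ ⇒ dddddddddddZ ⇒ ddddddddddddZ ⇒ ddddddddddddddZ ⇒ ddddddddddddddx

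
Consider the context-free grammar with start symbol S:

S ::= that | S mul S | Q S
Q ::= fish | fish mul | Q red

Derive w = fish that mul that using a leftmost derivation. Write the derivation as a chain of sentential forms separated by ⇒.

S ⇒ Q S ⇒ fish S ⇒ fish S mul S ⇒ fish that mul S ⇒ fish that mul that

S ⇒ Q S   [S ::= Q S]
Q S ⇒ fish S   [Q ::= fish]
fish S ⇒ fish S mul S   [S ::= S mul S]
fish S mul S ⇒ fish that mul S   [S ::= that]
fish that mul S ⇒ fish that mul that   [S ::= that]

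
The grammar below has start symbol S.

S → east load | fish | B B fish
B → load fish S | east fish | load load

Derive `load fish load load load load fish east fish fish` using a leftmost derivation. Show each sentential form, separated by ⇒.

S ⇒ B B fish ⇒ load fish S B fish ⇒ load fish B B fish B fish ⇒ load fish load load B fish B fish ⇒ load fish load load load load fish B fish ⇒ load fish load load load load fish east fish fish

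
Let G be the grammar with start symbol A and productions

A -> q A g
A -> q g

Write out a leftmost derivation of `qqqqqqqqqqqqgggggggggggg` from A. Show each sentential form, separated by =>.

A=>qAg=>qqAgg=>qqqAggg=>qqqqAgggg=>qqqqqAggggg=>qqqqqqAgggggg=>qqqqqqqAggggggg=>qqqqqqqqAgggggggg=>qqqqqqqqqAggggggggg=>qqqqqqqqqqAgggggggggg=>qqqqqqqqqqqAggggggggggg=>qqqqqqqqqqqqgggggggggggg

A => qAg   [A -> q A g]
qAg => qqAgg   [A -> q A g]
qqAgg => qqqAggg   [A -> q A g]
qqqAggg => qqqqAgggg   [A -> q A g]
qqqqAgggg => qqqqqAggggg   [A -> q A g]
qqqqqAggggg => qqqqqqAgggggg   [A -> q A g]
qqqqqqAgggggg => qqqqqqqAggggggg   [A -> q A g]
qqqqqqqAggggggg => qqqqqqqqAgggggggg   [A -> q A g]
qqqqqqqqAgggggggg => qqqqqqqqqAggggggggg   [A -> q A g]
qqqqqqqqqAggggggggg => qqqqqqqqqqAgggggggggg   [A -> q A g]
qqqqqqqqqqAgggggggggg => qqqqqqqqqqqAggggggggggg   [A -> q A g]
qqqqqqqqqqqAggggggggggg => qqqqqqqqqqqqgggggggggggg   [A -> q g]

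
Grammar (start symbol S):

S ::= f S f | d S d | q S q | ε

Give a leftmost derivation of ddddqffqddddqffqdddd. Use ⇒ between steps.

S ⇒ dSd ⇒ ddSdd ⇒ dddSddd ⇒ ddddSdddd ⇒ ddddqSqdddd ⇒ ddddqfSfqdddd ⇒ ddddqffSffqdddd ⇒ ddddqffqSqffqdddd ⇒ ddddqffqdSdqffqdddd ⇒ ddddqffqddSddqffqdddd ⇒ ddddqffqddddqffqdddd

S ⇒ dSd   [S ::= d S d]
dSd ⇒ ddSdd   [S ::= d S d]
ddSdd ⇒ dddSddd   [S ::= d S d]
dddSddd ⇒ ddddSdddd   [S ::= d S d]
ddddSdddd ⇒ ddddqSqdddd   [S ::= q S q]
ddddqSqdddd ⇒ ddddqfSfqdddd   [S ::= f S f]
ddddqfSfqdddd ⇒ ddddqffSffqdddd   [S ::= f S f]
ddddqffSffqdddd ⇒ ddddqffqSqffqdddd   [S ::= q S q]
ddddqffqSqffqdddd ⇒ ddddqffqdSdqffqdddd   [S ::= d S d]
ddddqffqdSdqffqdddd ⇒ ddddqffqddSddqffqdddd   [S ::= d S d]
ddddqffqddSddqffqdddd ⇒ ddddqffqddddqffqdddd   [S ::= ε]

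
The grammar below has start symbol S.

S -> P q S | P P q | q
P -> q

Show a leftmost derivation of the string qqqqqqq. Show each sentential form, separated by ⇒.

S ⇒ PqS ⇒ qqS ⇒ qqPqS ⇒ qqqqS ⇒ qqqqPqS ⇒ qqqqqqS ⇒ qqqqqqq

S ⇒ PqS   [S -> P q S]
PqS ⇒ qqS   [P -> q]
qqS ⇒ qqPqS   [S -> P q S]
qqPqS ⇒ qqqqS   [P -> q]
qqqqS ⇒ qqqqPqS   [S -> P q S]
qqqqPqS ⇒ qqqqqqS   [P -> q]
qqqqqqS ⇒ qqqqqqq   [S -> q]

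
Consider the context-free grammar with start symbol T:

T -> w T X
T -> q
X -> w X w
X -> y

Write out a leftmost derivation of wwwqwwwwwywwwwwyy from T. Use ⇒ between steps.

T ⇒ wTX   [T -> w T X]
wTX ⇒ wwTXX   [T -> w T X]
wwTXX ⇒ wwwTXXX   [T -> w T X]
wwwTXXX ⇒ wwwqXXX   [T -> q]
wwwqXXX ⇒ wwwqwXwXX   [X -> w X w]
wwwqwXwXX ⇒ wwwqwwXwwXX   [X -> w X w]
wwwqwwXwwXX ⇒ wwwqwwwXwwwXX   [X -> w X w]
wwwqwwwXwwwXX ⇒ wwwqwwwwXwwwwXX   [X -> w X w]
wwwqwwwwXwwwwXX ⇒ wwwqwwwwwXwwwwwXX   [X -> w X w]
wwwqwwwwwXwwwwwXX ⇒ wwwqwwwwwywwwwwXX   [X -> y]
wwwqwwwwwywwwwwXX ⇒ wwwqwwwwwywwwwwyX   [X -> y]
wwwqwwwwwywwwwwyX ⇒ wwwqwwwwwywwwwwyy   [X -> y]

T ⇒ wTX ⇒ wwTXX ⇒ wwwTXXX ⇒ wwwqXXX ⇒ wwwqwXwXX ⇒ wwwqwwXwwXX ⇒ wwwqwwwXwwwXX ⇒ wwwqwwwwXwwwwXX ⇒ wwwqwwwwwXwwwwwXX ⇒ wwwqwwwwwywwwwwXX ⇒ wwwqwwwwwywwwwwyX ⇒ wwwqwwwwwywwwwwyy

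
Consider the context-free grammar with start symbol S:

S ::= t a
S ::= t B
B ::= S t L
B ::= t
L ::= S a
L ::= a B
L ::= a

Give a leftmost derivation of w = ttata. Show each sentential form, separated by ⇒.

S⇒tB⇒tStL⇒ttatL⇒ttata

S ⇒ tB   [S ::= t B]
tB ⇒ tStL   [B ::= S t L]
tStL ⇒ ttatL   [S ::= t a]
ttatL ⇒ ttata   [L ::= a]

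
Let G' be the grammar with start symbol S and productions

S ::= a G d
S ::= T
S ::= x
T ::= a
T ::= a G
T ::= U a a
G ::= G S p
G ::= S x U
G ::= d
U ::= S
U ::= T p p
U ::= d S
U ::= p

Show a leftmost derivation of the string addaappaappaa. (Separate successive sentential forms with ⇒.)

S⇒T⇒Uaa⇒Tppaa⇒Uaappaa⇒Tppaappaa⇒Uaappaappaa⇒Saappaappaa⇒aGdaappaappaa⇒addaappaappaa

S ⇒ T   [S ::= T]
T ⇒ Uaa   [T ::= U a a]
Uaa ⇒ Tppaa   [U ::= T p p]
Tppaa ⇒ Uaappaa   [T ::= U a a]
Uaappaa ⇒ Tppaappaa   [U ::= T p p]
Tppaappaa ⇒ Uaappaappaa   [T ::= U a a]
Uaappaappaa ⇒ Saappaappaa   [U ::= S]
Saappaappaa ⇒ aGdaappaappaa   [S ::= a G d]
aGdaappaappaa ⇒ addaappaappaa   [G ::= d]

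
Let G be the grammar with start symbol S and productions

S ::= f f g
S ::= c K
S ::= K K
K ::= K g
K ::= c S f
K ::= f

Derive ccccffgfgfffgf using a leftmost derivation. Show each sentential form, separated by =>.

S => cK   [S ::= c K]
cK => ccSf   [K ::= c S f]
ccSf => ccKKf   [S ::= K K]
ccKKf => cccSfKf   [K ::= c S f]
cccSfKf => cccKKfKf   [S ::= K K]
cccKKfKf => cccKgKfKf   [K ::= K g]
cccKgKfKf => ccccSfgKfKf   [K ::= c S f]
ccccSfgKfKf => ccccffgfgKfKf   [S ::= f f g]
ccccffgfgKfKf => ccccffgfgffKf   [K ::= f]
ccccffgfgffKf => ccccffgfgffKgf   [K ::= K g]
ccccffgfgffKgf => ccccffgfgfffgf   [K ::= f]

S => cK => ccSf => ccKKf => cccSfKf => cccKKfKf => cccKgKfKf => ccccSfgKfKf => ccccffgfgKfKf => ccccffgfgffKf => ccccffgfgffKgf => ccccffgfgfffgf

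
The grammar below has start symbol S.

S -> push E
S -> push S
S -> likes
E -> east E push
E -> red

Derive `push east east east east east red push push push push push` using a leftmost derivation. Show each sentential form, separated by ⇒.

S ⇒ push E ⇒ push east E push ⇒ push east east E push push ⇒ push east east east E push push push ⇒ push east east east east E push push push push ⇒ push east east east east east E push push push push push ⇒ push east east east east east red push push push push push

S ⇒ push E   [S -> push E]
push E ⇒ push east E push   [E -> east E push]
push east E push ⇒ push east east E push push   [E -> east E push]
push east east E push push ⇒ push east east east E push push push   [E -> east E push]
push east east east E push push push ⇒ push east east east east E push push push push   [E -> east E push]
push east east east east E push push push push ⇒ push east east east east east E push push push push push   [E -> east E push]
push east east east east east E push push push push push ⇒ push east east east east east red push push push push push   [E -> red]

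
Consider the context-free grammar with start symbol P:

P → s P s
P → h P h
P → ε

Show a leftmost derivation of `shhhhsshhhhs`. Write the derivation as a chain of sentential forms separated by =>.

P => sPs => shPhs => shhPhhs => shhhPhhhs => shhhhPhhhhs => shhhhsPshhhhs => shhhhsshhhhs

P => sPs   [P → s P s]
sPs => shPhs   [P → h P h]
shPhs => shhPhhs   [P → h P h]
shhPhhs => shhhPhhhs   [P → h P h]
shhhPhhhs => shhhhPhhhhs   [P → h P h]
shhhhPhhhhs => shhhhsPshhhhs   [P → s P s]
shhhhsPshhhhs => shhhhsshhhhs   [P → ε]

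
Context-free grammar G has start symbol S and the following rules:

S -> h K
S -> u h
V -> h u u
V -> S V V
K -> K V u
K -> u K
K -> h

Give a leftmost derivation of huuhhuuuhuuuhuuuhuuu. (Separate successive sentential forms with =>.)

S => hK   [S -> h K]
hK => huK   [K -> u K]
huK => huKVu   [K -> K V u]
huKVu => huKVuVu   [K -> K V u]
huKVuVu => huKVuVuVu   [K -> K V u]
huKVuVuVu => huKVuVuVuVu   [K -> K V u]
huKVuVuVuVu => huuKVuVuVuVu   [K -> u K]
huuKVuVuVuVu => huuhVuVuVuVu   [K -> h]
huuhVuVuVuVu => huuhhuuuVuVuVu   [V -> h u u]
huuhhuuuVuVuVu => huuhhuuuhuuuVuVu   [V -> h u u]
huuhhuuuhuuuVuVu => huuhhuuuhuuuhuuuVu   [V -> h u u]
huuhhuuuhuuuhuuuVu => huuhhuuuhuuuhuuuhuuu   [V -> h u u]

S=>hK=>huK=>huKVu=>huKVuVu=>huKVuVuVu=>huKVuVuVuVu=>huuKVuVuVuVu=>huuhVuVuVuVu=>huuhhuuuVuVuVu=>huuhhuuuhuuuVuVu=>huuhhuuuhuuuhuuuVu=>huuhhuuuhuuuhuuuhuuu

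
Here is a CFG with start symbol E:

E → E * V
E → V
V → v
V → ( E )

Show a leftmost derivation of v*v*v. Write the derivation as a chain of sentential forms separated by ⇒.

E ⇒ E*V   [E → E * V]
E*V ⇒ E*V*V   [E → E * V]
E*V*V ⇒ V*V*V   [E → V]
V*V*V ⇒ v*V*V   [V → v]
v*V*V ⇒ v*v*V   [V → v]
v*v*V ⇒ v*v*v   [V → v]

E⇒E*V⇒E*V*V⇒V*V*V⇒v*V*V⇒v*v*V⇒v*v*v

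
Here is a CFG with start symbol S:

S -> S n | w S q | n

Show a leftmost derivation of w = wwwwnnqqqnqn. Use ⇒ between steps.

S ⇒ Sn   [S -> S n]
Sn ⇒ wSqn   [S -> w S q]
wSqn ⇒ wSnqn   [S -> S n]
wSnqn ⇒ wwSqnqn   [S -> w S q]
wwSqnqn ⇒ wwwSqqnqn   [S -> w S q]
wwwSqqnqn ⇒ wwwwSqqqnqn   [S -> w S q]
wwwwSqqqnqn ⇒ wwwwSnqqqnqn   [S -> S n]
wwwwSnqqqnqn ⇒ wwwwnnqqqnqn   [S -> n]

S⇒Sn⇒wSqn⇒wSnqn⇒wwSqnqn⇒wwwSqqnqn⇒wwwwSqqqnqn⇒wwwwSnqqqnqn⇒wwwwnnqqqnqn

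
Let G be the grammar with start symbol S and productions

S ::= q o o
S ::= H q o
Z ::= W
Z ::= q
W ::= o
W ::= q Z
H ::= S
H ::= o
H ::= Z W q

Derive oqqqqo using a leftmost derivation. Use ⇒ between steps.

S ⇒ Hqo ⇒ ZWqqo ⇒ WWqqo ⇒ oWqqo ⇒ oqZqqo ⇒ oqqqqo

S ⇒ Hqo   [S ::= H q o]
Hqo ⇒ ZWqqo   [H ::= Z W q]
ZWqqo ⇒ WWqqo   [Z ::= W]
WWqqo ⇒ oWqqo   [W ::= o]
oWqqo ⇒ oqZqqo   [W ::= q Z]
oqZqqo ⇒ oqqqqo   [Z ::= q]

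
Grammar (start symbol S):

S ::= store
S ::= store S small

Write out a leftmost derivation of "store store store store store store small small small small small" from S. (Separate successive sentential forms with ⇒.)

S ⇒ store S small   [S ::= store S small]
store S small ⇒ store store S small small   [S ::= store S small]
store store S small small ⇒ store store store S small small small   [S ::= store S small]
store store store S small small small ⇒ store store store store S small small small small   [S ::= store S small]
store store store store S small small small small ⇒ store store store store store S small small small small small   [S ::= store S small]
store store store store store S small small small small small ⇒ store store store store store store small small small small small   [S ::= store]

S ⇒ store S small ⇒ store store S small small ⇒ store store store S small small small ⇒ store store store store S small small small small ⇒ store store store store store S small small small small small ⇒ store store store store store store small small small small small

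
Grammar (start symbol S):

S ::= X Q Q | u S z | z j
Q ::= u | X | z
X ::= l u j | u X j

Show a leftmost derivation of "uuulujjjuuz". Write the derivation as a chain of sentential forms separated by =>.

S => uSz   [S ::= u S z]
uSz => uXQQz   [S ::= X Q Q]
uXQQz => uuXjQQz   [X ::= u X j]
uuXjQQz => uuuXjjQQz   [X ::= u X j]
uuuXjjQQz => uuulujjjQQz   [X ::= l u j]
uuulujjjQQz => uuulujjjuQz   [Q ::= u]
uuulujjjuQz => uuulujjjuuz   [Q ::= u]

S=>uSz=>uXQQz=>uuXjQQz=>uuuXjjQQz=>uuulujjjQQz=>uuulujjjuQz=>uuulujjjuuz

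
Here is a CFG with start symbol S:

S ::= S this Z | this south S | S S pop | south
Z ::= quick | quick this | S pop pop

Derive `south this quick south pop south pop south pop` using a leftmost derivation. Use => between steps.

S => S S pop => S S pop S pop => S S pop S pop S pop => S this Z S pop S pop S pop => south this Z S pop S pop S pop => south this quick S pop S pop S pop => south this quick south pop S pop S pop => south this quick south pop south pop S pop => south this quick south pop south pop south pop

S => S S pop   [S ::= S S pop]
S S pop => S S pop S pop   [S ::= S S pop]
S S pop S pop => S S pop S pop S pop   [S ::= S S pop]
S S pop S pop S pop => S this Z S pop S pop S pop   [S ::= S this Z]
S this Z S pop S pop S pop => south this Z S pop S pop S pop   [S ::= south]
south this Z S pop S pop S pop => south this quick S pop S pop S pop   [Z ::= quick]
south this quick S pop S pop S pop => south this quick south pop S pop S pop   [S ::= south]
south this quick south pop S pop S pop => south this quick south pop south pop S pop   [S ::= south]
south this quick south pop south pop S pop => south this quick south pop south pop south pop   [S ::= south]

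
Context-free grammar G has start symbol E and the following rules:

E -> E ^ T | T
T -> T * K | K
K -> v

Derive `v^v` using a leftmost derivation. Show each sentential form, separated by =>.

E => E^T   [E -> E ^ T]
E^T => T^T   [E -> T]
T^T => K^T   [T -> K]
K^T => v^T   [K -> v]
v^T => v^K   [T -> K]
v^K => v^v   [K -> v]

E => E^T => T^T => K^T => v^T => v^K => v^v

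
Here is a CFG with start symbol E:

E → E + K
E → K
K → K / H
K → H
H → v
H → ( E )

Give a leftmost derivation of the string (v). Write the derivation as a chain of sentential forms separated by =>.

E=>K=>H=>(E)=>(K)=>(H)=>(v)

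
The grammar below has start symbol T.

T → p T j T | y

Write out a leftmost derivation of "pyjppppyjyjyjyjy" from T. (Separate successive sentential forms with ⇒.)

T ⇒ pTjT   [T → p T j T]
pTjT ⇒ pyjT   [T → y]
pyjT ⇒ pyjpTjT   [T → p T j T]
pyjpTjT ⇒ pyjppTjTjT   [T → p T j T]
pyjppTjTjT ⇒ pyjpppTjTjTjT   [T → p T j T]
pyjpppTjTjTjT ⇒ pyjppppTjTjTjTjT   [T → p T j T]
pyjppppTjTjTjTjT ⇒ pyjppppyjTjTjTjT   [T → y]
pyjppppyjTjTjTjT ⇒ pyjppppyjyjTjTjT   [T → y]
pyjppppyjyjTjTjT ⇒ pyjppppyjyjyjTjT   [T → y]
pyjppppyjyjyjTjT ⇒ pyjppppyjyjyjyjT   [T → y]
pyjppppyjyjyjyjT ⇒ pyjppppyjyjyjyjy   [T → y]

T ⇒ pTjT ⇒ pyjT ⇒ pyjpTjT ⇒ pyjppTjTjT ⇒ pyjpppTjTjTjT ⇒ pyjppppTjTjTjTjT ⇒ pyjppppyjTjTjTjT ⇒ pyjppppyjyjTjTjT ⇒ pyjppppyjyjyjTjT ⇒ pyjppppyjyjyjyjT ⇒ pyjppppyjyjyjyjy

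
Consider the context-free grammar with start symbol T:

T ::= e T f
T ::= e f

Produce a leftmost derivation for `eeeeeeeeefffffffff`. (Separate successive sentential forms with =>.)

T => eTf => eeTff => eeeTfff => eeeeTffff => eeeeeTfffff => eeeeeeTffffff => eeeeeeeTfffffff => eeeeeeeeTffffffff => eeeeeeeeefffffffff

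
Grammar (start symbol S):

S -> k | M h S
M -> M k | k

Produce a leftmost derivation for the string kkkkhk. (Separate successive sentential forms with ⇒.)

S ⇒ MhS   [S -> M h S]
MhS ⇒ MkhS   [M -> M k]
MkhS ⇒ MkkhS   [M -> M k]
MkkhS ⇒ MkkkhS   [M -> M k]
MkkkhS ⇒ kkkkhS   [M -> k]
kkkkhS ⇒ kkkkhk   [S -> k]

S⇒MhS⇒MkhS⇒MkkhS⇒MkkkhS⇒kkkkhS⇒kkkkhk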